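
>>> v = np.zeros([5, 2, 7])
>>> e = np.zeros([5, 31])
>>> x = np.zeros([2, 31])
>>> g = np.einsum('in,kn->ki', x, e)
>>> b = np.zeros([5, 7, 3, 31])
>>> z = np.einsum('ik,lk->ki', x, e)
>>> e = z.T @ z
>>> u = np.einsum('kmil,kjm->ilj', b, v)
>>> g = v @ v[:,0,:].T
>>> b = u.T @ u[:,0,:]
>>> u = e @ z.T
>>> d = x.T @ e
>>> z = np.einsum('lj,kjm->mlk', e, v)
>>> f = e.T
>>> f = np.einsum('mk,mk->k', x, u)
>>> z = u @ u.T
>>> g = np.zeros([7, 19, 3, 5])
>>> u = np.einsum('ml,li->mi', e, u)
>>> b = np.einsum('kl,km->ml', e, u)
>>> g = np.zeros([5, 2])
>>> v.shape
(5, 2, 7)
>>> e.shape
(2, 2)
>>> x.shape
(2, 31)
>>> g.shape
(5, 2)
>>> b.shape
(31, 2)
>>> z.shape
(2, 2)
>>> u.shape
(2, 31)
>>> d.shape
(31, 2)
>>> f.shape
(31,)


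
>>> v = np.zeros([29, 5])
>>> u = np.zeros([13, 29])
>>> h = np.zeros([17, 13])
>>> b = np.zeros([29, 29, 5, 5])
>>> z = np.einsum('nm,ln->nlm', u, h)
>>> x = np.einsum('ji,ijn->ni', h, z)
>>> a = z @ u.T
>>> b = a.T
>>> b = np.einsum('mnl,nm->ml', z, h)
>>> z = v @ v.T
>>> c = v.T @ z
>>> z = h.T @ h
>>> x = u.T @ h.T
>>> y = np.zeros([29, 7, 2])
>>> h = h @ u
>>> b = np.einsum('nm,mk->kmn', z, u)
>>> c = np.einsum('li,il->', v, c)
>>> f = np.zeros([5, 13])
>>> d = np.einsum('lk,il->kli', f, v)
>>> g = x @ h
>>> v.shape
(29, 5)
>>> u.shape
(13, 29)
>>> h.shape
(17, 29)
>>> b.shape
(29, 13, 13)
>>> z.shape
(13, 13)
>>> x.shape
(29, 17)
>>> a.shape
(13, 17, 13)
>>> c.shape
()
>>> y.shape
(29, 7, 2)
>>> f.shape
(5, 13)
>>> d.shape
(13, 5, 29)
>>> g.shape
(29, 29)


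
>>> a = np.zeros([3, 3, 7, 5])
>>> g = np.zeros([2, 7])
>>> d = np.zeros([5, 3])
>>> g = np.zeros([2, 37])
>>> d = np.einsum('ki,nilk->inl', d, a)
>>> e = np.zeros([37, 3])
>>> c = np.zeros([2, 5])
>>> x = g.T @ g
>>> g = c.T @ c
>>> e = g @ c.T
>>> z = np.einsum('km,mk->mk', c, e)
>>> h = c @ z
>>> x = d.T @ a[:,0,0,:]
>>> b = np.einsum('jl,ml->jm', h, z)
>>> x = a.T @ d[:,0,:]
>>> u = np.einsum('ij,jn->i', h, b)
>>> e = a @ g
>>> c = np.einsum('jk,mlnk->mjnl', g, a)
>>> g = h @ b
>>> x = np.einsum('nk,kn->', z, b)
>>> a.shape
(3, 3, 7, 5)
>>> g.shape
(2, 5)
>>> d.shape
(3, 3, 7)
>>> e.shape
(3, 3, 7, 5)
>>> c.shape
(3, 5, 7, 3)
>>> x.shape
()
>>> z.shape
(5, 2)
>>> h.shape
(2, 2)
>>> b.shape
(2, 5)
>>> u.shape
(2,)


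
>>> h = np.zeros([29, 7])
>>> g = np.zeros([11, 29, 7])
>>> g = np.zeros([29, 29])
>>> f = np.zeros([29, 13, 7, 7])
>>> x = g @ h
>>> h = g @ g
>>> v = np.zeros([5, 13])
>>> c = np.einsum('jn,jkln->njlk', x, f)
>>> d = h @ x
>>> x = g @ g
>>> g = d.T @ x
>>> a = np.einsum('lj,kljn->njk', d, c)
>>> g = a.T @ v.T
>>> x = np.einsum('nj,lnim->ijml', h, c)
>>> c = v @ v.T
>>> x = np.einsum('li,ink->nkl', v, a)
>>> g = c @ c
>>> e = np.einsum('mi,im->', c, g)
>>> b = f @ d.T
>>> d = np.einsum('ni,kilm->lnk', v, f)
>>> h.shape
(29, 29)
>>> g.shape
(5, 5)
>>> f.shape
(29, 13, 7, 7)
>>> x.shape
(7, 7, 5)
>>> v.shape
(5, 13)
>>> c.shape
(5, 5)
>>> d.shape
(7, 5, 29)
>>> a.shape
(13, 7, 7)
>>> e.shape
()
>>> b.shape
(29, 13, 7, 29)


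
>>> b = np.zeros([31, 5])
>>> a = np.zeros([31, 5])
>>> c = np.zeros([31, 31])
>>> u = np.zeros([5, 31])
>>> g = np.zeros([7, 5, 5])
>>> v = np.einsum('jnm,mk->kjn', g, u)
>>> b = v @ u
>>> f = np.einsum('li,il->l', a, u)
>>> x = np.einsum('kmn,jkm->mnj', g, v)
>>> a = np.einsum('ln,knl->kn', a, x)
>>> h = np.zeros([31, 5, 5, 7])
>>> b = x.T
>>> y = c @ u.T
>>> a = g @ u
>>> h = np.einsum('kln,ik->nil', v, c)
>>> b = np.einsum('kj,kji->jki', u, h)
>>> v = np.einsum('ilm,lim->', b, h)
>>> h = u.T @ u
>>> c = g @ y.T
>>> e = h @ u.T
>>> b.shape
(31, 5, 7)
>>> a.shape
(7, 5, 31)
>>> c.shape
(7, 5, 31)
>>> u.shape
(5, 31)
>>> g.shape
(7, 5, 5)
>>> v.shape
()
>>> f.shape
(31,)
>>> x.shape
(5, 5, 31)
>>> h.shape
(31, 31)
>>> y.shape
(31, 5)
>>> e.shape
(31, 5)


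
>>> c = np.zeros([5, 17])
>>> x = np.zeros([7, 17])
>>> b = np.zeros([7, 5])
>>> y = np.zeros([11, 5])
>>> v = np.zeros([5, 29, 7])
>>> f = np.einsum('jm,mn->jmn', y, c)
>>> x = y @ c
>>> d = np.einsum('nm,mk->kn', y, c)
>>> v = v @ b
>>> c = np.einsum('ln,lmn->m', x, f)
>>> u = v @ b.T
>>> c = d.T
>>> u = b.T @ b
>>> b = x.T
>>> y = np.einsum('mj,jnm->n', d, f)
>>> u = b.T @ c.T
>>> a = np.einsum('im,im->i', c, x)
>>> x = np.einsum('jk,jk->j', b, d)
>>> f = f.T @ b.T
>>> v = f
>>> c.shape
(11, 17)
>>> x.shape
(17,)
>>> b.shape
(17, 11)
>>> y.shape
(5,)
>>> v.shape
(17, 5, 17)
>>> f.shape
(17, 5, 17)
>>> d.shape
(17, 11)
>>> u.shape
(11, 11)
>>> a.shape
(11,)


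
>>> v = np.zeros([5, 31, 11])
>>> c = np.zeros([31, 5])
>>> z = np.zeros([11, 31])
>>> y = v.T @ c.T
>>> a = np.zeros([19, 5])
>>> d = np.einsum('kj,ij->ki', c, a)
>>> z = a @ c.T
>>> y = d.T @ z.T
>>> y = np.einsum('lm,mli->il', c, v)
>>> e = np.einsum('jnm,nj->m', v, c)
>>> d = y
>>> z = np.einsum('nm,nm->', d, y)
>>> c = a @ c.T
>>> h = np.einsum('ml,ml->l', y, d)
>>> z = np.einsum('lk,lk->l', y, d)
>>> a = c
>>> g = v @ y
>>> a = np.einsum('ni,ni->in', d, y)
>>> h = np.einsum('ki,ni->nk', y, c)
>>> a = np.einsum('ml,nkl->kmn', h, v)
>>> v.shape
(5, 31, 11)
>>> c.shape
(19, 31)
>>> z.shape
(11,)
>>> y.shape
(11, 31)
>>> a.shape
(31, 19, 5)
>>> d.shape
(11, 31)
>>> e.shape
(11,)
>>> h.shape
(19, 11)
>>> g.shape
(5, 31, 31)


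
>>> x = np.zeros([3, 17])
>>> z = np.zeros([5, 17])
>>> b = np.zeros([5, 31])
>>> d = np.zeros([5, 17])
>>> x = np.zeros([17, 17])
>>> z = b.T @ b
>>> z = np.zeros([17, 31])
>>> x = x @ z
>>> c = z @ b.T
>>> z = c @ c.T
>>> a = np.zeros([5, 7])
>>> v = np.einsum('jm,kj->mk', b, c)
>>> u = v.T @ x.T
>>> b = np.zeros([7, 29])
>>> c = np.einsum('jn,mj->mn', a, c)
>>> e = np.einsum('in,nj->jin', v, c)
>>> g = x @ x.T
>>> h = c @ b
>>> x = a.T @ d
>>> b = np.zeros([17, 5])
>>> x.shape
(7, 17)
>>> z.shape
(17, 17)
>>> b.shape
(17, 5)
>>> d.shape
(5, 17)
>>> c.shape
(17, 7)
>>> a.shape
(5, 7)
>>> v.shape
(31, 17)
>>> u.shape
(17, 17)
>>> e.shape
(7, 31, 17)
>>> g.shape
(17, 17)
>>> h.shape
(17, 29)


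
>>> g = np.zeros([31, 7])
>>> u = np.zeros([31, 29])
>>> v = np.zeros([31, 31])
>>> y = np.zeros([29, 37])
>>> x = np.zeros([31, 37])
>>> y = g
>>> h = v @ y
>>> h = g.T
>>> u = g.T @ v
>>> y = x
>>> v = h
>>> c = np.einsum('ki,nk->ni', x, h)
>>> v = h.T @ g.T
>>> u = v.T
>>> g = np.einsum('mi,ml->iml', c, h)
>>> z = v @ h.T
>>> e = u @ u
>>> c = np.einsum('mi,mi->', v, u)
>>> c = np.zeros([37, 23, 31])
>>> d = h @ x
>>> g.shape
(37, 7, 31)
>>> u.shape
(31, 31)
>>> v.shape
(31, 31)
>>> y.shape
(31, 37)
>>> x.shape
(31, 37)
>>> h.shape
(7, 31)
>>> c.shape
(37, 23, 31)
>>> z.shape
(31, 7)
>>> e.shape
(31, 31)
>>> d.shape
(7, 37)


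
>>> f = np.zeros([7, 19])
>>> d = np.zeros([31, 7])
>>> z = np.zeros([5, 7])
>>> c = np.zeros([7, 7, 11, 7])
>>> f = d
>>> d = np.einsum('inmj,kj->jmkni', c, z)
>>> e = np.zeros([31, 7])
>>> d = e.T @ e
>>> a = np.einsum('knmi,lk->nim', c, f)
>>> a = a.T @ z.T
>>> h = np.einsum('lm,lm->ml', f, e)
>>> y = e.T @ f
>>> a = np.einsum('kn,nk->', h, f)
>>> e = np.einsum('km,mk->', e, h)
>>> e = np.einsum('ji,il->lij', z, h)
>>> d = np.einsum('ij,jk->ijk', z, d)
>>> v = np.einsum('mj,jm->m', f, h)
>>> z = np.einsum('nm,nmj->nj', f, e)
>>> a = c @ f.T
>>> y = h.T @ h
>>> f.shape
(31, 7)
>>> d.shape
(5, 7, 7)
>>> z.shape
(31, 5)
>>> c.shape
(7, 7, 11, 7)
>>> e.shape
(31, 7, 5)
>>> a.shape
(7, 7, 11, 31)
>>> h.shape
(7, 31)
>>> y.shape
(31, 31)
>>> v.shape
(31,)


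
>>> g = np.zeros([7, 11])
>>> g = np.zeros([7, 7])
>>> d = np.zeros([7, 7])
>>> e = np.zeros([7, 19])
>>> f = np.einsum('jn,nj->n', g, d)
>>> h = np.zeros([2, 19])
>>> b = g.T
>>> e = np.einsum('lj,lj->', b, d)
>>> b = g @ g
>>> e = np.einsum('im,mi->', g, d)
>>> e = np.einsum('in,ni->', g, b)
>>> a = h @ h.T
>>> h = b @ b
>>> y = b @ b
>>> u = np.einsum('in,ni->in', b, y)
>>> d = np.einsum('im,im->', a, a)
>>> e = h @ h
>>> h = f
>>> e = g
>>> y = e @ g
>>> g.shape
(7, 7)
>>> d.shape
()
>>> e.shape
(7, 7)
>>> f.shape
(7,)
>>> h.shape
(7,)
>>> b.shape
(7, 7)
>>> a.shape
(2, 2)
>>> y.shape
(7, 7)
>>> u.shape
(7, 7)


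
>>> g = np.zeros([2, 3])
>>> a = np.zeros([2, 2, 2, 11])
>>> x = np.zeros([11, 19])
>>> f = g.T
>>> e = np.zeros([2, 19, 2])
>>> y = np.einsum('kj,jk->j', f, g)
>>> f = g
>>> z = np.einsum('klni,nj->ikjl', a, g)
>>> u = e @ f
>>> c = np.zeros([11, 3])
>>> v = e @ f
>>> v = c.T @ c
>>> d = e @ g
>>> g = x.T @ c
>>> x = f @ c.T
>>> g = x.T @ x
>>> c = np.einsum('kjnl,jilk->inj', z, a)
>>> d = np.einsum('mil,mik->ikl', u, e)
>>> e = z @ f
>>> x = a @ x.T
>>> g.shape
(11, 11)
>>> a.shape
(2, 2, 2, 11)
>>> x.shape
(2, 2, 2, 2)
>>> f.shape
(2, 3)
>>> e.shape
(11, 2, 3, 3)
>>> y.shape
(2,)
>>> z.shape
(11, 2, 3, 2)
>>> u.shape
(2, 19, 3)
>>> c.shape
(2, 3, 2)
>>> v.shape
(3, 3)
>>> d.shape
(19, 2, 3)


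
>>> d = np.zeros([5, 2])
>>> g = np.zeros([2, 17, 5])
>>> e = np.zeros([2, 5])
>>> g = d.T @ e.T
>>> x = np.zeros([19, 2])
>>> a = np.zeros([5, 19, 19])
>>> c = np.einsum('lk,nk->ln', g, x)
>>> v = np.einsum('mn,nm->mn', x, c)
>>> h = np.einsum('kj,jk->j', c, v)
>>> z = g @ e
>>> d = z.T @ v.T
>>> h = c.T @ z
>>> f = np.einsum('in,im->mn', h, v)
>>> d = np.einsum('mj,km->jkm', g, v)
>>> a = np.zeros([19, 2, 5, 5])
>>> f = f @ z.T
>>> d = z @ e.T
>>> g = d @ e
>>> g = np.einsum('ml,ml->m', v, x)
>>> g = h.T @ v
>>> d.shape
(2, 2)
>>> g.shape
(5, 2)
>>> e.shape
(2, 5)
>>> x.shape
(19, 2)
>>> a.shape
(19, 2, 5, 5)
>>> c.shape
(2, 19)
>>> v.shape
(19, 2)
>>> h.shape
(19, 5)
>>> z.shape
(2, 5)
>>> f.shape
(2, 2)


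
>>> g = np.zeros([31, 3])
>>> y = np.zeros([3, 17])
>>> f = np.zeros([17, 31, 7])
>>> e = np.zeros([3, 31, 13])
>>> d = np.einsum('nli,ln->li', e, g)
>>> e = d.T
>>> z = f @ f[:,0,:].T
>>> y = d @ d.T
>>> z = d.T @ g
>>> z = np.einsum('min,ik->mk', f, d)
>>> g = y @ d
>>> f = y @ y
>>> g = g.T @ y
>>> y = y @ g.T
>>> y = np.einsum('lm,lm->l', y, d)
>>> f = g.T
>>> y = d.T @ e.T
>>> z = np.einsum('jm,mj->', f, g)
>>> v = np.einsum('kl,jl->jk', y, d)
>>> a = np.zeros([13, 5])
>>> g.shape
(13, 31)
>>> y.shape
(13, 13)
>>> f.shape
(31, 13)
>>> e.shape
(13, 31)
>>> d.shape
(31, 13)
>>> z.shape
()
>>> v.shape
(31, 13)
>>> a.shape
(13, 5)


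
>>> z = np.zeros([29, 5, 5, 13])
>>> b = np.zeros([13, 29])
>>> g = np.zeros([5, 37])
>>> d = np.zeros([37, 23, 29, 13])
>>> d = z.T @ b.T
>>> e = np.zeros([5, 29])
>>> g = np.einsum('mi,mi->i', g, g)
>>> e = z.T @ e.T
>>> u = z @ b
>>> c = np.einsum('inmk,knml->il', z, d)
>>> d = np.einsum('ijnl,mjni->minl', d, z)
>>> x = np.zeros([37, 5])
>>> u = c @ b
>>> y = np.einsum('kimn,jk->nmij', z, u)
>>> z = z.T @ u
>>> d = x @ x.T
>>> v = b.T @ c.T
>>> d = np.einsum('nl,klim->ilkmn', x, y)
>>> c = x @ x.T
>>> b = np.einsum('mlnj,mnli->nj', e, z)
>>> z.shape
(13, 5, 5, 29)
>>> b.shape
(5, 5)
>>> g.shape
(37,)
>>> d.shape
(5, 5, 13, 29, 37)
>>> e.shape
(13, 5, 5, 5)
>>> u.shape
(29, 29)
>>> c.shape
(37, 37)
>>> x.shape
(37, 5)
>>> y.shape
(13, 5, 5, 29)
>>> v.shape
(29, 29)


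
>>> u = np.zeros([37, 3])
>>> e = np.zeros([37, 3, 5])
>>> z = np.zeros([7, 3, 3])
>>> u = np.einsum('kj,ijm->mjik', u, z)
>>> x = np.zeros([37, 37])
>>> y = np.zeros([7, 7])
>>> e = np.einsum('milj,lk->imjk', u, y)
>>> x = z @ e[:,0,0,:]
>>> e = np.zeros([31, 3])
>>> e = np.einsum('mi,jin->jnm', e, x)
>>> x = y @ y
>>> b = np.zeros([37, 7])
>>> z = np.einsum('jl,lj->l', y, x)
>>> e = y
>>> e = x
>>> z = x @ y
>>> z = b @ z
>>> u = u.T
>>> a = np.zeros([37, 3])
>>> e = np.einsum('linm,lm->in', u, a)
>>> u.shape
(37, 7, 3, 3)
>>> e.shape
(7, 3)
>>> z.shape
(37, 7)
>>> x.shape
(7, 7)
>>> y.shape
(7, 7)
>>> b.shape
(37, 7)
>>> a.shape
(37, 3)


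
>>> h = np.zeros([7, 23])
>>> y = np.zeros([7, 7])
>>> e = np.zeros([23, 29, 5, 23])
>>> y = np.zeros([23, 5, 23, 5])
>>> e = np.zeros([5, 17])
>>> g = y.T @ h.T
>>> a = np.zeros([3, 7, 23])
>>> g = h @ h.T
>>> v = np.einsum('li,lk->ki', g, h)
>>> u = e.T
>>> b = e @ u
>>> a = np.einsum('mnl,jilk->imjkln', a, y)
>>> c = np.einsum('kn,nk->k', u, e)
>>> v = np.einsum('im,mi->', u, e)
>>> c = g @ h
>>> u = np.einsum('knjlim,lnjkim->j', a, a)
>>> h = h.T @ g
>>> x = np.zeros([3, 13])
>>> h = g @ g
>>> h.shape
(7, 7)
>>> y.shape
(23, 5, 23, 5)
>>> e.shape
(5, 17)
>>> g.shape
(7, 7)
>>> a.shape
(5, 3, 23, 5, 23, 7)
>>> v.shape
()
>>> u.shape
(23,)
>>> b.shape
(5, 5)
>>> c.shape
(7, 23)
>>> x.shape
(3, 13)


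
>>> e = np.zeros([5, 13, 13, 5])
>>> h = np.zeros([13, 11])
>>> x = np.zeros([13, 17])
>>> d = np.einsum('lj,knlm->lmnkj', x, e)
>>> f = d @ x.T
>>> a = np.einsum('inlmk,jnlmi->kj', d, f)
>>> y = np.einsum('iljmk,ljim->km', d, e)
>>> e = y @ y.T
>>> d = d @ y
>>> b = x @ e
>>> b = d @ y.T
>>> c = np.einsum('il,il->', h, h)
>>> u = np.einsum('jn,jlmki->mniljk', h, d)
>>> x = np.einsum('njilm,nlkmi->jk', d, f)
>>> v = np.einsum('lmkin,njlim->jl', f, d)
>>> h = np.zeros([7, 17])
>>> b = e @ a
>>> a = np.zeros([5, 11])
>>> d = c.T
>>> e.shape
(17, 17)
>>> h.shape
(7, 17)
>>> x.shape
(5, 13)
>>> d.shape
()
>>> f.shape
(13, 5, 13, 5, 13)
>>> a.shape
(5, 11)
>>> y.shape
(17, 5)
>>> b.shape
(17, 13)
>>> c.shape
()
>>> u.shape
(13, 11, 5, 5, 13, 5)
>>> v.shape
(5, 13)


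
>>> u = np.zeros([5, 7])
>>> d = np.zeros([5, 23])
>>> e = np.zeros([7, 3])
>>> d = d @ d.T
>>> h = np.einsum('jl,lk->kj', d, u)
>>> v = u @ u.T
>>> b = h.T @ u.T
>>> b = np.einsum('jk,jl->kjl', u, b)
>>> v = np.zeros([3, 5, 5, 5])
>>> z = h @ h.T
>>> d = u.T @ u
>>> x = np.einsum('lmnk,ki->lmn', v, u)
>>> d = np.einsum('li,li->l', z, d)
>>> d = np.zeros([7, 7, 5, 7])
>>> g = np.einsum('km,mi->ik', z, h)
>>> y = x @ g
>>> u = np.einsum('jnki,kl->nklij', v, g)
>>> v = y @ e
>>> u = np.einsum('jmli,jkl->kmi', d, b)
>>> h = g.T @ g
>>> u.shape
(5, 7, 7)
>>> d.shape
(7, 7, 5, 7)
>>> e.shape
(7, 3)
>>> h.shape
(7, 7)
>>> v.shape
(3, 5, 3)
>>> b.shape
(7, 5, 5)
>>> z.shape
(7, 7)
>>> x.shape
(3, 5, 5)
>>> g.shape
(5, 7)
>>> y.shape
(3, 5, 7)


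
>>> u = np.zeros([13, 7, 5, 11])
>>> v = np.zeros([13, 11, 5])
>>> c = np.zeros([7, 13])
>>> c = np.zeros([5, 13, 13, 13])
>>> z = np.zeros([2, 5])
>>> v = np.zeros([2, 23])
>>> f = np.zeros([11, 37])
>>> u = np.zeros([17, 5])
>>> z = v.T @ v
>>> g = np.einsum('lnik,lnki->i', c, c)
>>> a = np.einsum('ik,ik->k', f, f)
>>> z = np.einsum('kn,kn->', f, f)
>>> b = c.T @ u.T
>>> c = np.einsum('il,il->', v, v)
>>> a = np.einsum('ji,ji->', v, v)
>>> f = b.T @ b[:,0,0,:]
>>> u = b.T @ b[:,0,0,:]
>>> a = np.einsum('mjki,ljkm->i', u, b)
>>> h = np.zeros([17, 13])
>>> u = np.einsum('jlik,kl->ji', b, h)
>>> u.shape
(13, 13)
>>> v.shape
(2, 23)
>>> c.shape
()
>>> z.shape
()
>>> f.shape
(17, 13, 13, 17)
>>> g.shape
(13,)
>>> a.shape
(17,)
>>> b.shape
(13, 13, 13, 17)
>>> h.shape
(17, 13)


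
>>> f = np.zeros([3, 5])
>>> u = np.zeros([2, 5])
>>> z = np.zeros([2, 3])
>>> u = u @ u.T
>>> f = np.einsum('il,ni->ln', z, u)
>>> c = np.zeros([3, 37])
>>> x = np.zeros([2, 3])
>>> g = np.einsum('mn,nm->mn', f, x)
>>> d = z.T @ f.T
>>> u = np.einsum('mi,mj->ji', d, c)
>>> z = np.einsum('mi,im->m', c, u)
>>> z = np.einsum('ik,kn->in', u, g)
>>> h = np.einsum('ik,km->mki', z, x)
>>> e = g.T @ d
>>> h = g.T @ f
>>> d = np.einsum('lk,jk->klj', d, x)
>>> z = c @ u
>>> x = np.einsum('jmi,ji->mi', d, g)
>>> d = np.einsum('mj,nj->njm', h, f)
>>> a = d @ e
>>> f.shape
(3, 2)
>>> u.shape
(37, 3)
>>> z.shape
(3, 3)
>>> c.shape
(3, 37)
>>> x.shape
(3, 2)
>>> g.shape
(3, 2)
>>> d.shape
(3, 2, 2)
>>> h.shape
(2, 2)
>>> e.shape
(2, 3)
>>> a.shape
(3, 2, 3)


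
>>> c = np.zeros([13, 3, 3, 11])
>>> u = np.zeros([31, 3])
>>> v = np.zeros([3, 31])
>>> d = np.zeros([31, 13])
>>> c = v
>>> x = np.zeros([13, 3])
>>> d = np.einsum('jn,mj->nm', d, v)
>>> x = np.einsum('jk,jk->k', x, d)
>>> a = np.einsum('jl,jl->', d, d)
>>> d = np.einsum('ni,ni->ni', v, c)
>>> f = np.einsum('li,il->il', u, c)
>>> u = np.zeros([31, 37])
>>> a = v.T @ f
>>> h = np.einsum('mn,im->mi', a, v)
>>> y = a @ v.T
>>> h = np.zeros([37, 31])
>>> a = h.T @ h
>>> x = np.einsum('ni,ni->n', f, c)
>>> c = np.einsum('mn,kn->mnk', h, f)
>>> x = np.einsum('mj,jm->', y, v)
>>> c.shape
(37, 31, 3)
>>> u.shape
(31, 37)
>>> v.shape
(3, 31)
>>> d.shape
(3, 31)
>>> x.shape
()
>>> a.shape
(31, 31)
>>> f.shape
(3, 31)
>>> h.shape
(37, 31)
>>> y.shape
(31, 3)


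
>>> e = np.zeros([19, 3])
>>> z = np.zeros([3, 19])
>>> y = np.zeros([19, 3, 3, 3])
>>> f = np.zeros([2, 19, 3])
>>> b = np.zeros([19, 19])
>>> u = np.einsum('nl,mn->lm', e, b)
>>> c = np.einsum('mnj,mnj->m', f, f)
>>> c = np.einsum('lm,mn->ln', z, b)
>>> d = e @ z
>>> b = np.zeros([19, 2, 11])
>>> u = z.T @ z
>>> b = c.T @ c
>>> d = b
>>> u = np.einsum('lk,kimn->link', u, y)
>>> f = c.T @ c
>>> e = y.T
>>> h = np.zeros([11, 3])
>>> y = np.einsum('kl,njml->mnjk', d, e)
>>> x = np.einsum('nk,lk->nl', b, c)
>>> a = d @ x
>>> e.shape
(3, 3, 3, 19)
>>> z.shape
(3, 19)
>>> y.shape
(3, 3, 3, 19)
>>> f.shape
(19, 19)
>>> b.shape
(19, 19)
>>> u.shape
(19, 3, 3, 19)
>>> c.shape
(3, 19)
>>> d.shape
(19, 19)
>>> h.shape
(11, 3)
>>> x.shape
(19, 3)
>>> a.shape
(19, 3)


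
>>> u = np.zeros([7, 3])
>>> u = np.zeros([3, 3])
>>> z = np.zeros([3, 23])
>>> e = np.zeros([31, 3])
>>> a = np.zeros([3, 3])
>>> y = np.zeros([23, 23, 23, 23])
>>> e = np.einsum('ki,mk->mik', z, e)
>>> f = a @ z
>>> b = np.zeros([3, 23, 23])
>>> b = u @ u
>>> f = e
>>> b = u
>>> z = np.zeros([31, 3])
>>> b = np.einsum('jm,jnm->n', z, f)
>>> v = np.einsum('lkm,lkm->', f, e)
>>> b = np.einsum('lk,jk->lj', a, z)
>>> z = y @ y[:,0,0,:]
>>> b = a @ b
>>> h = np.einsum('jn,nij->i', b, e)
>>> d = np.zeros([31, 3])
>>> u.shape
(3, 3)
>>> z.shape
(23, 23, 23, 23)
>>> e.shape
(31, 23, 3)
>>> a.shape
(3, 3)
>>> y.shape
(23, 23, 23, 23)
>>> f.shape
(31, 23, 3)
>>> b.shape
(3, 31)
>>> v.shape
()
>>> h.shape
(23,)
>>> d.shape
(31, 3)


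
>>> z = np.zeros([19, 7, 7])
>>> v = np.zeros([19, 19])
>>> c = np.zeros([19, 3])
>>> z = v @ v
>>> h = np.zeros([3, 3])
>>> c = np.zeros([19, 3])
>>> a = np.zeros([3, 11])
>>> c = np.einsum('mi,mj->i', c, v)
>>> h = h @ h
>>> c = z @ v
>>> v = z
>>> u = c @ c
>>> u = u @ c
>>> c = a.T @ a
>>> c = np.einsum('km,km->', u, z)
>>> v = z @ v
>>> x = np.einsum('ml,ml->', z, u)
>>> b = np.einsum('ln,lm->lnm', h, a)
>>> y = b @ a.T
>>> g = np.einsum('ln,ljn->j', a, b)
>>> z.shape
(19, 19)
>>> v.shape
(19, 19)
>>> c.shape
()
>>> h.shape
(3, 3)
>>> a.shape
(3, 11)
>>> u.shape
(19, 19)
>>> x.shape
()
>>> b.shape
(3, 3, 11)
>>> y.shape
(3, 3, 3)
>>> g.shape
(3,)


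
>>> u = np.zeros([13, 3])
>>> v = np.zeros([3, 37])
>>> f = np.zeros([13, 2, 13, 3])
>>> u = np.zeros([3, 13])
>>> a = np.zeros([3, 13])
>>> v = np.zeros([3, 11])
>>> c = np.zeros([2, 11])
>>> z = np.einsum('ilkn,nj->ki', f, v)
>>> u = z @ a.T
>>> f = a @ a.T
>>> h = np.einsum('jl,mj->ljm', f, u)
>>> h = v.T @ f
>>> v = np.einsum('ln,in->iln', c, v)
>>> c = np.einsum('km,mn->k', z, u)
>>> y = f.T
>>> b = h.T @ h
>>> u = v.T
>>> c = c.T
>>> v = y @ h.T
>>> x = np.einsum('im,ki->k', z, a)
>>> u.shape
(11, 2, 3)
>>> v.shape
(3, 11)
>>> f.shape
(3, 3)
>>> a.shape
(3, 13)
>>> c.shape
(13,)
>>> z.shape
(13, 13)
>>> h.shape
(11, 3)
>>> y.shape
(3, 3)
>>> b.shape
(3, 3)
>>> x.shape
(3,)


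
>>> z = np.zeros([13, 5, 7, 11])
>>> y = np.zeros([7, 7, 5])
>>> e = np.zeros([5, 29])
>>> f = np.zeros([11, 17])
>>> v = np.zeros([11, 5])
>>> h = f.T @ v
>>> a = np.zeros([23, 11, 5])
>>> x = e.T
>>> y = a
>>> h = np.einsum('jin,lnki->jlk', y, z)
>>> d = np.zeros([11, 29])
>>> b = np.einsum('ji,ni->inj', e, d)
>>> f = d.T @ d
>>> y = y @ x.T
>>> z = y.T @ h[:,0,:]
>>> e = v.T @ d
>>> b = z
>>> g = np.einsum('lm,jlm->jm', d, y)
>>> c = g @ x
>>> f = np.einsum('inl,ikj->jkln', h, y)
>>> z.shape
(29, 11, 7)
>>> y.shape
(23, 11, 29)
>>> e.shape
(5, 29)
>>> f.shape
(29, 11, 7, 13)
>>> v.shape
(11, 5)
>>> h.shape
(23, 13, 7)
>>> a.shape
(23, 11, 5)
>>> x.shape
(29, 5)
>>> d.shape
(11, 29)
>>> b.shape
(29, 11, 7)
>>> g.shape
(23, 29)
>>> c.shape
(23, 5)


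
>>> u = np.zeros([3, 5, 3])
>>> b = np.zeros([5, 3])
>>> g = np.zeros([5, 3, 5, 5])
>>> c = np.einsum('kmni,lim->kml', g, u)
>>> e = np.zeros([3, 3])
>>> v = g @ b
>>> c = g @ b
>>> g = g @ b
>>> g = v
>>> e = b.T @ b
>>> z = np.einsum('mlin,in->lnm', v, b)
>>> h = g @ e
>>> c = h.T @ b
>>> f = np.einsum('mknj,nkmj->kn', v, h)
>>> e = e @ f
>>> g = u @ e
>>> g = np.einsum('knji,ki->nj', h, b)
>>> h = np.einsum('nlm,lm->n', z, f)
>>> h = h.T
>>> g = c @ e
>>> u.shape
(3, 5, 3)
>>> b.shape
(5, 3)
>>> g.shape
(3, 5, 3, 5)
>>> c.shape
(3, 5, 3, 3)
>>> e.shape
(3, 5)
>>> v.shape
(5, 3, 5, 3)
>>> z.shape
(3, 3, 5)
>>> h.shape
(3,)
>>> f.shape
(3, 5)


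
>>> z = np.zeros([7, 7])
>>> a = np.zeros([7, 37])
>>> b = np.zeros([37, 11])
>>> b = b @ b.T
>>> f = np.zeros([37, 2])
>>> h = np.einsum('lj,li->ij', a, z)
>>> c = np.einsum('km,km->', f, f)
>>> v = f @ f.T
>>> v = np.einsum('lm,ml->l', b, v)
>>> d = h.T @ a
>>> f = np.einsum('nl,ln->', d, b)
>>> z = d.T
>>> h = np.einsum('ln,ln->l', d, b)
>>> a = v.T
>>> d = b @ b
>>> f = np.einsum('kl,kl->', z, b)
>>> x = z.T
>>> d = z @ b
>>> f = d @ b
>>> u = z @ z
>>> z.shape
(37, 37)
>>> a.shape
(37,)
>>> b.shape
(37, 37)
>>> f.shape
(37, 37)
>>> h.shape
(37,)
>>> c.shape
()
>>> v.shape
(37,)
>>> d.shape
(37, 37)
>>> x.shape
(37, 37)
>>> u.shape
(37, 37)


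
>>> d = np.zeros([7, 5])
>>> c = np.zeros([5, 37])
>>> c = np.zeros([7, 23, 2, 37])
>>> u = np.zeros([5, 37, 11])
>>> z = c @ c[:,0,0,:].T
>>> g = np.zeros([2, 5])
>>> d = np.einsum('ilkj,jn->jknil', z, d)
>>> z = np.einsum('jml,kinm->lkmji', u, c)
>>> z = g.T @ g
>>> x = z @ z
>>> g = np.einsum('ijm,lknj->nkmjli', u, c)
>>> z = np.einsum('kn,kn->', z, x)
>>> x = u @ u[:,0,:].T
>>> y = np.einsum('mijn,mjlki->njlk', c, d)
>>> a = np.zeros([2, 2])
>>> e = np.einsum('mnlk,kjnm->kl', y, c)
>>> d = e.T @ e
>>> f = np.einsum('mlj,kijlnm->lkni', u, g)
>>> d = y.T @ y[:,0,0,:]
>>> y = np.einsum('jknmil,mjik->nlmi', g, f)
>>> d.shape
(7, 5, 2, 7)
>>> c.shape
(7, 23, 2, 37)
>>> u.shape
(5, 37, 11)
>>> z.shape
()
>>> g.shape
(2, 23, 11, 37, 7, 5)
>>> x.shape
(5, 37, 5)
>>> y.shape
(11, 5, 37, 7)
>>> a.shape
(2, 2)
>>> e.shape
(7, 5)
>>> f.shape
(37, 2, 7, 23)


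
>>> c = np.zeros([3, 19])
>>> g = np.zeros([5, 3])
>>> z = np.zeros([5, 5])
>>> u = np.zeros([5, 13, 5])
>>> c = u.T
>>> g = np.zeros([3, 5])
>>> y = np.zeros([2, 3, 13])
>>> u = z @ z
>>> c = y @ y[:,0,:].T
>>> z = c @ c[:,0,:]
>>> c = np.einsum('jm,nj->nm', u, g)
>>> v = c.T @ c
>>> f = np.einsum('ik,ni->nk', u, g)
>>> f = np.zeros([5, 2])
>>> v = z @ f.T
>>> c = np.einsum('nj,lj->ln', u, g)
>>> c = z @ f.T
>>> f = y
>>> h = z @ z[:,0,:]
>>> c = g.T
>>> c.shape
(5, 3)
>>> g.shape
(3, 5)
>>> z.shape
(2, 3, 2)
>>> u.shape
(5, 5)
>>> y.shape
(2, 3, 13)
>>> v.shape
(2, 3, 5)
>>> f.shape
(2, 3, 13)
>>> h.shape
(2, 3, 2)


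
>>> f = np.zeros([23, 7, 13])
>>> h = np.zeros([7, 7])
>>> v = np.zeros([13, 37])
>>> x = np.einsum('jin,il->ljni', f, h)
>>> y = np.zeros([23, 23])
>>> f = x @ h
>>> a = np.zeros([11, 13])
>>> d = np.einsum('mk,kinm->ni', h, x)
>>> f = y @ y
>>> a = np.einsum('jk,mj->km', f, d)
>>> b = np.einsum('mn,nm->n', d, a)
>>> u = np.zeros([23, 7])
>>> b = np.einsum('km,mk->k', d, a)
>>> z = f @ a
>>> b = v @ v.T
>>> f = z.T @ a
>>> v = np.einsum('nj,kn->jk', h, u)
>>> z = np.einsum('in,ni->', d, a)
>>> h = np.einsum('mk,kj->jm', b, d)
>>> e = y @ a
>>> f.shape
(13, 13)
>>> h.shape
(23, 13)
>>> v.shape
(7, 23)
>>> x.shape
(7, 23, 13, 7)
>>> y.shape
(23, 23)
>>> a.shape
(23, 13)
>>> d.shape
(13, 23)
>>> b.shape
(13, 13)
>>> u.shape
(23, 7)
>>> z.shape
()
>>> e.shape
(23, 13)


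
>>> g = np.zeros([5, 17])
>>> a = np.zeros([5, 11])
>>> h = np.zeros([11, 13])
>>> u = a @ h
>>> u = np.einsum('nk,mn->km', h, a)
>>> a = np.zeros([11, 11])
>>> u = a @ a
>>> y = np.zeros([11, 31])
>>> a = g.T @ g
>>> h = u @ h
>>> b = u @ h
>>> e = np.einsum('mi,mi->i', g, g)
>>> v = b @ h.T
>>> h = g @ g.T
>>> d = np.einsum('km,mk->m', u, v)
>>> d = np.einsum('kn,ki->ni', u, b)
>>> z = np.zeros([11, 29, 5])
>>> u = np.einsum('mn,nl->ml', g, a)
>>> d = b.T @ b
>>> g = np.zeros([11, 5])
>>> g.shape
(11, 5)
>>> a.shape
(17, 17)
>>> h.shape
(5, 5)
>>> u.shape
(5, 17)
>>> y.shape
(11, 31)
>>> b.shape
(11, 13)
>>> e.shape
(17,)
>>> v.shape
(11, 11)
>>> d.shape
(13, 13)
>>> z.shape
(11, 29, 5)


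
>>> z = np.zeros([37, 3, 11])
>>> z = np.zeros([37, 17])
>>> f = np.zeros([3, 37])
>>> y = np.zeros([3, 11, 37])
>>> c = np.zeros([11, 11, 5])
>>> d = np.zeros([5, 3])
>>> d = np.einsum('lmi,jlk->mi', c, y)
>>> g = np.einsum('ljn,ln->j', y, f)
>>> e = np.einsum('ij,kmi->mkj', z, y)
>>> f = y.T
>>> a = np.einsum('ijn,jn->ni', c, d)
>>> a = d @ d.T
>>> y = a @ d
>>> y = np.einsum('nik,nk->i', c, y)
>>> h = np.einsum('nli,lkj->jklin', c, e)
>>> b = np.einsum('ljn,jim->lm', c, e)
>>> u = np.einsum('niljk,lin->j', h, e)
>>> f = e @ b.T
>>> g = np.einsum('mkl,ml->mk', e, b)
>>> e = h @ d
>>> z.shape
(37, 17)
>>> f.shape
(11, 3, 11)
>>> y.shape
(11,)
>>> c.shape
(11, 11, 5)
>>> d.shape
(11, 5)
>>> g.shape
(11, 3)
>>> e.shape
(17, 3, 11, 5, 5)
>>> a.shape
(11, 11)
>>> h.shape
(17, 3, 11, 5, 11)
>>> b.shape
(11, 17)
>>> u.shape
(5,)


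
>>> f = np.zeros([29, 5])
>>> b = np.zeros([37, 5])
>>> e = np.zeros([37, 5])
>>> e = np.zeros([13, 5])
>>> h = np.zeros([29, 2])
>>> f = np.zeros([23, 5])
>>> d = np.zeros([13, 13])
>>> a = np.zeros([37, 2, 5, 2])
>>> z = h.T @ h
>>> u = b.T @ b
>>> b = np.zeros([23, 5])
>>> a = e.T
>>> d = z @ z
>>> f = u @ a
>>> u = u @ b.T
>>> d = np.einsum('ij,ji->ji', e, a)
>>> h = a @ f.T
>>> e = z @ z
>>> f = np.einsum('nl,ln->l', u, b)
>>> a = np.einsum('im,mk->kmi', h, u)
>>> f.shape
(23,)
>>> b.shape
(23, 5)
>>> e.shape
(2, 2)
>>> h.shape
(5, 5)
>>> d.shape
(5, 13)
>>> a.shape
(23, 5, 5)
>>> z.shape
(2, 2)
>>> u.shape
(5, 23)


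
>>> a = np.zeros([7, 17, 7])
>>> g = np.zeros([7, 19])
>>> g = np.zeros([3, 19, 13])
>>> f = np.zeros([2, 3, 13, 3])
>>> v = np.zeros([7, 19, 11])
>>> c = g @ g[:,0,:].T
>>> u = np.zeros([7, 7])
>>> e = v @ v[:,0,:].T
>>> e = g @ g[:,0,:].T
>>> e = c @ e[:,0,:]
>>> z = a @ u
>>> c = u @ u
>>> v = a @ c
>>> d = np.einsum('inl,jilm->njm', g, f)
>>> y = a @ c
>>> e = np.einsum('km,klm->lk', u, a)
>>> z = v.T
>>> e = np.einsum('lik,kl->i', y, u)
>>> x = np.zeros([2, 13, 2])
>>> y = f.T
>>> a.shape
(7, 17, 7)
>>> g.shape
(3, 19, 13)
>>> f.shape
(2, 3, 13, 3)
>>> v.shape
(7, 17, 7)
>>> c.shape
(7, 7)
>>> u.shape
(7, 7)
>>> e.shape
(17,)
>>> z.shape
(7, 17, 7)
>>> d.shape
(19, 2, 3)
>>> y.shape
(3, 13, 3, 2)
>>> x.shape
(2, 13, 2)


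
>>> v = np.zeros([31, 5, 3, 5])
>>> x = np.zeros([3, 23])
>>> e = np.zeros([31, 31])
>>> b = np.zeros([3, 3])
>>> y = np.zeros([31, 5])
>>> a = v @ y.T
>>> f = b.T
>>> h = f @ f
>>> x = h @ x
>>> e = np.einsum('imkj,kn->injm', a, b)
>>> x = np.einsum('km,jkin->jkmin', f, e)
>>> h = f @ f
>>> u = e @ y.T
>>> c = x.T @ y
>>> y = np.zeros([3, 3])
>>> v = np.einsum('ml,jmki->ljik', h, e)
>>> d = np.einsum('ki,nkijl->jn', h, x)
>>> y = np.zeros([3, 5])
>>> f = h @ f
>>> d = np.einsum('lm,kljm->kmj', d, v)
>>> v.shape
(3, 31, 5, 31)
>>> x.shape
(31, 3, 3, 31, 5)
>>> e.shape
(31, 3, 31, 5)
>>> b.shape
(3, 3)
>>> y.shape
(3, 5)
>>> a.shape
(31, 5, 3, 31)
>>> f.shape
(3, 3)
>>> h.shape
(3, 3)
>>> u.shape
(31, 3, 31, 31)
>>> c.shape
(5, 31, 3, 3, 5)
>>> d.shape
(3, 31, 5)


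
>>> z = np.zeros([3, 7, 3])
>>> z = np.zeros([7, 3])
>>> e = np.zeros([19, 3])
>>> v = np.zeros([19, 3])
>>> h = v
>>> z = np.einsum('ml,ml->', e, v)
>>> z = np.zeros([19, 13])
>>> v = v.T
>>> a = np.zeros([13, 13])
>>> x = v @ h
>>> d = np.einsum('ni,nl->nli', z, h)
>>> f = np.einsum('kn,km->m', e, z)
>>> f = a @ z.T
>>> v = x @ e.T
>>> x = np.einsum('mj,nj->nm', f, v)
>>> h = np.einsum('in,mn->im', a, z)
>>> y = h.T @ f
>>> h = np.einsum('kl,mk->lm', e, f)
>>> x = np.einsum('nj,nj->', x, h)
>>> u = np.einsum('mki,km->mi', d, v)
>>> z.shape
(19, 13)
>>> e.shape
(19, 3)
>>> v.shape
(3, 19)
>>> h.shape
(3, 13)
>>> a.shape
(13, 13)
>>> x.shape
()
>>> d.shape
(19, 3, 13)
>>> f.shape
(13, 19)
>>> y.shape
(19, 19)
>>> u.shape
(19, 13)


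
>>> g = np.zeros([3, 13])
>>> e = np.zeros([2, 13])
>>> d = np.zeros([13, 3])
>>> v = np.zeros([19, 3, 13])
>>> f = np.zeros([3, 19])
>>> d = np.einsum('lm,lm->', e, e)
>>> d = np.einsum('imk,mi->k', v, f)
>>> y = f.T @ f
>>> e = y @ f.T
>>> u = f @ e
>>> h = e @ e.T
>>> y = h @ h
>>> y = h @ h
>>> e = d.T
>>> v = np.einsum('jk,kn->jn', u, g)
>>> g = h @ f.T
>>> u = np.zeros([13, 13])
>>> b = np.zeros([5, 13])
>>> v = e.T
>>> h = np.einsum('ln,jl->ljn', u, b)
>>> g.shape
(19, 3)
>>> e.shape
(13,)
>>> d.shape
(13,)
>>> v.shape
(13,)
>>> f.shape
(3, 19)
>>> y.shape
(19, 19)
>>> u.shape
(13, 13)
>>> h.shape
(13, 5, 13)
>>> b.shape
(5, 13)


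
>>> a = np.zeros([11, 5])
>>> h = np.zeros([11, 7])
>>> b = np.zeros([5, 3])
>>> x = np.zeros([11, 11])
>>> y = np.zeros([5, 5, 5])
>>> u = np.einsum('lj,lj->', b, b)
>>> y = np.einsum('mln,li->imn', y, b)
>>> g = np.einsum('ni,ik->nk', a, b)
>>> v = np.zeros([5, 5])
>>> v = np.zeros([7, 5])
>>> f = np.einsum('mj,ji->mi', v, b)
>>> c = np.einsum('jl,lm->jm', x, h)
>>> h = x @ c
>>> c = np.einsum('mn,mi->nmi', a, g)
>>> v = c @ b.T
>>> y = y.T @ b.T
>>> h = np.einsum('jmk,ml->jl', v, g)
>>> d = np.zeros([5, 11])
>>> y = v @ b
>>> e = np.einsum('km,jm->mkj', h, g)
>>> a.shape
(11, 5)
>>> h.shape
(5, 3)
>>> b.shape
(5, 3)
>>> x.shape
(11, 11)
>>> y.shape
(5, 11, 3)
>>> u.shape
()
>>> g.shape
(11, 3)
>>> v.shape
(5, 11, 5)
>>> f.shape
(7, 3)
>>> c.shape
(5, 11, 3)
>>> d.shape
(5, 11)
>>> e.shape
(3, 5, 11)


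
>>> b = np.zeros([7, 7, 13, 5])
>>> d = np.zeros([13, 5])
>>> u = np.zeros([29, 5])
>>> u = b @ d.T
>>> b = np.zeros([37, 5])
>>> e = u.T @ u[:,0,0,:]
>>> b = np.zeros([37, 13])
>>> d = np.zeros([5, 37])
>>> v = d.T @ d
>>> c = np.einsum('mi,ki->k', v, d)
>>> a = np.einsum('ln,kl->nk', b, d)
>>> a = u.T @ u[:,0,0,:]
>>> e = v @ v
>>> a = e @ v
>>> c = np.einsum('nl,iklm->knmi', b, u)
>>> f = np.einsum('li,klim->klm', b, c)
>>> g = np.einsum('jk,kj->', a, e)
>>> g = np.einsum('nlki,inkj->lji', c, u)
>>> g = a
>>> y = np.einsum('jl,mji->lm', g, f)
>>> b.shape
(37, 13)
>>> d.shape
(5, 37)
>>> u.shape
(7, 7, 13, 13)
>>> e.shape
(37, 37)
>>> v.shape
(37, 37)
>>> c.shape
(7, 37, 13, 7)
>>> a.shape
(37, 37)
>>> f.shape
(7, 37, 7)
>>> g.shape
(37, 37)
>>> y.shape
(37, 7)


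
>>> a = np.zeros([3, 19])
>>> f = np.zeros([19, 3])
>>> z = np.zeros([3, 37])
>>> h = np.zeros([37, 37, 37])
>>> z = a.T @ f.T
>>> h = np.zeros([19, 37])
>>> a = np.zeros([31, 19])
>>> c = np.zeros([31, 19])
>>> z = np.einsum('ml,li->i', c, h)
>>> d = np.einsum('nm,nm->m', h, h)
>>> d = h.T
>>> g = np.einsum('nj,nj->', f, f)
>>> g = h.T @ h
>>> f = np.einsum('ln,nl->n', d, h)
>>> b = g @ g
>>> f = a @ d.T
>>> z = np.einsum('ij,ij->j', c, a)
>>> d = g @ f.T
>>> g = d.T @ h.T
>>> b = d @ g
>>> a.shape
(31, 19)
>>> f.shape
(31, 37)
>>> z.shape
(19,)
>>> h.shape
(19, 37)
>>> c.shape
(31, 19)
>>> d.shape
(37, 31)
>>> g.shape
(31, 19)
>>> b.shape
(37, 19)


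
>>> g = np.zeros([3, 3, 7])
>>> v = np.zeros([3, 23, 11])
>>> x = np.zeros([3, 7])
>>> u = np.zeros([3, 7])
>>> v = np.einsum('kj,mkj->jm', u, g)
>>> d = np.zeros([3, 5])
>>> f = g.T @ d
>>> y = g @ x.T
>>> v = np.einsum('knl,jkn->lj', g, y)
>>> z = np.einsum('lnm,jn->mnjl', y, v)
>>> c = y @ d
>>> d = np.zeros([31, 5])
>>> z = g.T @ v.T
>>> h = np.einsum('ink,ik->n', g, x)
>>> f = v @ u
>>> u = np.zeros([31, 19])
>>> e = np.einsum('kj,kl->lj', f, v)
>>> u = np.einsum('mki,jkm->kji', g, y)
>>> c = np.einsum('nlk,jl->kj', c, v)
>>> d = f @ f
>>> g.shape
(3, 3, 7)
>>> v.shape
(7, 3)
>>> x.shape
(3, 7)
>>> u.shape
(3, 3, 7)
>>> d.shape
(7, 7)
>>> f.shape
(7, 7)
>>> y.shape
(3, 3, 3)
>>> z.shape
(7, 3, 7)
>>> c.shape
(5, 7)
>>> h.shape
(3,)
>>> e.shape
(3, 7)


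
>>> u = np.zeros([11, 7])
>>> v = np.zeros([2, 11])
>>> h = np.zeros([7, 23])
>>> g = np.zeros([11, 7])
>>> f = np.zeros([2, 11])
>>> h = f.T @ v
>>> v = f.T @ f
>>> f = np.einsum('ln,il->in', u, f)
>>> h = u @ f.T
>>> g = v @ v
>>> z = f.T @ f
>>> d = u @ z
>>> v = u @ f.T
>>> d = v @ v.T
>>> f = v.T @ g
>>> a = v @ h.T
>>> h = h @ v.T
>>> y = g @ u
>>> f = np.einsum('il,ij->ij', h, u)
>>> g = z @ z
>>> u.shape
(11, 7)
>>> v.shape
(11, 2)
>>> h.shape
(11, 11)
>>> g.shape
(7, 7)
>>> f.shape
(11, 7)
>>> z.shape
(7, 7)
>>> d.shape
(11, 11)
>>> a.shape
(11, 11)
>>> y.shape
(11, 7)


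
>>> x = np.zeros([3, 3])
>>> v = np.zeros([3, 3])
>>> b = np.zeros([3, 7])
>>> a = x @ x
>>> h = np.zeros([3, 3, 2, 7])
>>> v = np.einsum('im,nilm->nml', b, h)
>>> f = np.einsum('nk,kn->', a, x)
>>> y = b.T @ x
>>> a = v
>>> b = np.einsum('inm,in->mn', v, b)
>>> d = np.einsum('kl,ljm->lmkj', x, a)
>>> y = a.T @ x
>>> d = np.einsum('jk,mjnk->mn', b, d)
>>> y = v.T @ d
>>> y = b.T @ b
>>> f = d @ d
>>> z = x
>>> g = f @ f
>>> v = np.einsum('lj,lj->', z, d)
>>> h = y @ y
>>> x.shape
(3, 3)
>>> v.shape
()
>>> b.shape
(2, 7)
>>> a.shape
(3, 7, 2)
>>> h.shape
(7, 7)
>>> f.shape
(3, 3)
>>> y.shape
(7, 7)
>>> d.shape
(3, 3)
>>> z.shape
(3, 3)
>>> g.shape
(3, 3)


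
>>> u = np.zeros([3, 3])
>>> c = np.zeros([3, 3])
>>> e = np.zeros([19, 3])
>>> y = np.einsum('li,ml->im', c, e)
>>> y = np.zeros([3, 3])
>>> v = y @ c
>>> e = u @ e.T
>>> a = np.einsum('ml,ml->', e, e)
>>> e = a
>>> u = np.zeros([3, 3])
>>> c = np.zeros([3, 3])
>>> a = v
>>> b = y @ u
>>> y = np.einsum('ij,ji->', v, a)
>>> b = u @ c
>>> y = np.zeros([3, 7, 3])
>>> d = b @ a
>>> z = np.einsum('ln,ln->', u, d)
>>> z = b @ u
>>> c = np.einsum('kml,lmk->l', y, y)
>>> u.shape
(3, 3)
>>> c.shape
(3,)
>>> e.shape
()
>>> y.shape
(3, 7, 3)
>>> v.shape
(3, 3)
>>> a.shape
(3, 3)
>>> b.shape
(3, 3)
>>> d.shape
(3, 3)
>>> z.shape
(3, 3)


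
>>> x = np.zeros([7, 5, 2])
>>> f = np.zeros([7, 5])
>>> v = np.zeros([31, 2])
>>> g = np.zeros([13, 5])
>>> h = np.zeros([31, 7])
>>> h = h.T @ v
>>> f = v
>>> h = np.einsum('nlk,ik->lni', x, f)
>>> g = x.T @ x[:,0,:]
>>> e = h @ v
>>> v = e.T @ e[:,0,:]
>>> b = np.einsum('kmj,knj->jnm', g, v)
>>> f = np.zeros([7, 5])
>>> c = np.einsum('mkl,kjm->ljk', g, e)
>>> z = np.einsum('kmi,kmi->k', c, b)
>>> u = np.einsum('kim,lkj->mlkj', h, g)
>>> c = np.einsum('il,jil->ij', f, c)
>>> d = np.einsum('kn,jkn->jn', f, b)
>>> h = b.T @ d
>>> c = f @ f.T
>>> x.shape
(7, 5, 2)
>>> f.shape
(7, 5)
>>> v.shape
(2, 7, 2)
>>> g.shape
(2, 5, 2)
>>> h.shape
(5, 7, 5)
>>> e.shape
(5, 7, 2)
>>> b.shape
(2, 7, 5)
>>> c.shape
(7, 7)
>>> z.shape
(2,)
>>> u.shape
(31, 2, 5, 2)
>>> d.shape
(2, 5)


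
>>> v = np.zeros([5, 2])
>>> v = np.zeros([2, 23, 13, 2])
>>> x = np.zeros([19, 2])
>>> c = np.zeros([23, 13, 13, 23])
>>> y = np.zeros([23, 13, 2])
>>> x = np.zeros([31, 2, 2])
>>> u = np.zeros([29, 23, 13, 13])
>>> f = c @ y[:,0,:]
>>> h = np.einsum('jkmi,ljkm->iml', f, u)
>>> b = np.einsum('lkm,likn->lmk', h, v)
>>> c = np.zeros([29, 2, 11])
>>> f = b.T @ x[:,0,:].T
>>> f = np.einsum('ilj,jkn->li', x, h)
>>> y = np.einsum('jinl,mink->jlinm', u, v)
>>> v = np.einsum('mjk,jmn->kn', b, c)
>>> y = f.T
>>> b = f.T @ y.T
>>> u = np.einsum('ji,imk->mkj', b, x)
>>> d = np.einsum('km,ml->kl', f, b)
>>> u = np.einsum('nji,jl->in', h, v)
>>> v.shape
(13, 11)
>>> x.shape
(31, 2, 2)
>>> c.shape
(29, 2, 11)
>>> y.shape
(31, 2)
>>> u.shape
(29, 2)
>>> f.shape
(2, 31)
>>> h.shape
(2, 13, 29)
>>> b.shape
(31, 31)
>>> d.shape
(2, 31)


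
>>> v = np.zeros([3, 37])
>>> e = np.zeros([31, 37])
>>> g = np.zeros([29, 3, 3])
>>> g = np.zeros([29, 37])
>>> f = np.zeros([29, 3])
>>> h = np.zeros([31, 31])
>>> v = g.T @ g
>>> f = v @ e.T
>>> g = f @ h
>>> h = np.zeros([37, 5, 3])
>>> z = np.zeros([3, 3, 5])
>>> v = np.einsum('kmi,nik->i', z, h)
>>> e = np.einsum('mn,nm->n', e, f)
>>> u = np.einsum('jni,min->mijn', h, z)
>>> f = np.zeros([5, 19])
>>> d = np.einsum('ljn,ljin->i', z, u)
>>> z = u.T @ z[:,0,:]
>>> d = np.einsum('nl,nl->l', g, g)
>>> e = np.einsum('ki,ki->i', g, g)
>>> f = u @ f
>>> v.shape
(5,)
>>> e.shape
(31,)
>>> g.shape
(37, 31)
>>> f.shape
(3, 3, 37, 19)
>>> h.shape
(37, 5, 3)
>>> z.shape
(5, 37, 3, 5)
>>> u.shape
(3, 3, 37, 5)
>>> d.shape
(31,)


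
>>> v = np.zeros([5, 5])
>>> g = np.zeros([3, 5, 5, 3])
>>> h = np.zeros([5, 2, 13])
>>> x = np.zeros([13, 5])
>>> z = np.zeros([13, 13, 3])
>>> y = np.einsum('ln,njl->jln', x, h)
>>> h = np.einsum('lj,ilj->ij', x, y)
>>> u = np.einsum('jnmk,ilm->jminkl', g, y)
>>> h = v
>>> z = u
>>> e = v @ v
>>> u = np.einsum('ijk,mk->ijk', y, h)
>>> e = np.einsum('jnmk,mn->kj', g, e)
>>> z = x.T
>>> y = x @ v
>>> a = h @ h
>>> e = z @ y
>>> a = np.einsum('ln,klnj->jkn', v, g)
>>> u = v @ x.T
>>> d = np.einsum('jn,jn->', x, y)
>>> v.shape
(5, 5)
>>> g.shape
(3, 5, 5, 3)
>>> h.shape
(5, 5)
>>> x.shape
(13, 5)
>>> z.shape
(5, 13)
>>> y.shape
(13, 5)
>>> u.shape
(5, 13)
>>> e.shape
(5, 5)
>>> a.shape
(3, 3, 5)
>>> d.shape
()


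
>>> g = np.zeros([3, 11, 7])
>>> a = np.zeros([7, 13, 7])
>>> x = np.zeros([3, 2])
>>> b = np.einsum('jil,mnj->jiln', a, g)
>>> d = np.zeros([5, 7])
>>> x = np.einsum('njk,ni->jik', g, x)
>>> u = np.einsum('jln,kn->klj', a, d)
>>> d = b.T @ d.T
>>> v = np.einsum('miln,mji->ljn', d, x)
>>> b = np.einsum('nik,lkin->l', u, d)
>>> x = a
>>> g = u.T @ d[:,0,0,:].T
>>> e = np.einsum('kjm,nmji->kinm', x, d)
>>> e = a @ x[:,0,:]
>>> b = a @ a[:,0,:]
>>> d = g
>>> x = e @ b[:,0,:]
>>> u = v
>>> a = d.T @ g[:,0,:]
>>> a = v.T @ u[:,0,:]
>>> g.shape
(7, 13, 11)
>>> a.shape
(5, 2, 5)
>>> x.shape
(7, 13, 7)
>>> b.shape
(7, 13, 7)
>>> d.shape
(7, 13, 11)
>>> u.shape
(13, 2, 5)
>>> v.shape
(13, 2, 5)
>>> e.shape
(7, 13, 7)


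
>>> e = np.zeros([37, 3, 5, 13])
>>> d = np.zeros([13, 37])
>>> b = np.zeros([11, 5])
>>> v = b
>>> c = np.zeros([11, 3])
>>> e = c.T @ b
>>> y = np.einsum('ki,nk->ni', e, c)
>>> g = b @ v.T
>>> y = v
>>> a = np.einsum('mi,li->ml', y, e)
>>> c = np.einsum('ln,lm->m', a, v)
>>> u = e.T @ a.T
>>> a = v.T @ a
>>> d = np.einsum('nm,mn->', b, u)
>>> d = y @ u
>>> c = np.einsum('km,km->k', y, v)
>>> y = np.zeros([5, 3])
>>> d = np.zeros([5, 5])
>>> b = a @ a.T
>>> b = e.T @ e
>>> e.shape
(3, 5)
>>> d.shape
(5, 5)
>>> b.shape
(5, 5)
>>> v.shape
(11, 5)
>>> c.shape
(11,)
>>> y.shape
(5, 3)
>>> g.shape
(11, 11)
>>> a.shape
(5, 3)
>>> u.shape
(5, 11)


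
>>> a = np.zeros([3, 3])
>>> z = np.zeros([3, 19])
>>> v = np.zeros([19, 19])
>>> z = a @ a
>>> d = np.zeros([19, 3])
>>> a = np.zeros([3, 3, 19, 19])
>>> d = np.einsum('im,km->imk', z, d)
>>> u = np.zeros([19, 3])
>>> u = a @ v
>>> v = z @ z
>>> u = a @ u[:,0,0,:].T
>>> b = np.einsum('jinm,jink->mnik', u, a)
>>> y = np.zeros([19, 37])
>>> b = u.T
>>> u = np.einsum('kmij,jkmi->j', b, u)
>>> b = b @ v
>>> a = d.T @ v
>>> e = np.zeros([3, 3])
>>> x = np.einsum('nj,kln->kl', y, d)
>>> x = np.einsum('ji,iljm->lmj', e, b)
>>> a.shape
(19, 3, 3)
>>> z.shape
(3, 3)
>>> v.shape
(3, 3)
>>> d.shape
(3, 3, 19)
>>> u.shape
(3,)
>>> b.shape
(3, 19, 3, 3)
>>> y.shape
(19, 37)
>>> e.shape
(3, 3)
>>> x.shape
(19, 3, 3)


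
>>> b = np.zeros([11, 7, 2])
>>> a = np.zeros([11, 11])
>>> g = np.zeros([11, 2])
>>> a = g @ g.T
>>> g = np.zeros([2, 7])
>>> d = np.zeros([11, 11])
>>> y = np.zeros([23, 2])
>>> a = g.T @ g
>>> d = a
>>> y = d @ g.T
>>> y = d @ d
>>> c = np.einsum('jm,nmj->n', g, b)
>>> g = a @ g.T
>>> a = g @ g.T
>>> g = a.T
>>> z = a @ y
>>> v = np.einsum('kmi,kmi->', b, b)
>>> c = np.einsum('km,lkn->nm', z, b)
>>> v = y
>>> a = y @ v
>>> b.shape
(11, 7, 2)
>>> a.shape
(7, 7)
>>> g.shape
(7, 7)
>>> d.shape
(7, 7)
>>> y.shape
(7, 7)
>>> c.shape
(2, 7)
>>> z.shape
(7, 7)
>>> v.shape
(7, 7)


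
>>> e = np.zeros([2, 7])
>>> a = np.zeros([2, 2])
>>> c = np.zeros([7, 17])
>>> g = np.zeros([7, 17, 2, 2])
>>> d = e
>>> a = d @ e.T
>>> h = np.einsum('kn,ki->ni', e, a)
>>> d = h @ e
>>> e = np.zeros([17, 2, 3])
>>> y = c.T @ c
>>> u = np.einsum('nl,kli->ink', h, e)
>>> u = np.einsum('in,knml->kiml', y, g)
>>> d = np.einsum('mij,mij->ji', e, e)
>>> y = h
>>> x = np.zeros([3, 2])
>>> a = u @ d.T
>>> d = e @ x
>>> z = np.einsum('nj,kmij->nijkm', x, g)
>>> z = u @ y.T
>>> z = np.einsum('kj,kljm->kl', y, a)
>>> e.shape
(17, 2, 3)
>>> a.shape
(7, 17, 2, 3)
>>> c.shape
(7, 17)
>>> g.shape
(7, 17, 2, 2)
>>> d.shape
(17, 2, 2)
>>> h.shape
(7, 2)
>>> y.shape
(7, 2)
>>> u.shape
(7, 17, 2, 2)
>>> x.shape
(3, 2)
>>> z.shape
(7, 17)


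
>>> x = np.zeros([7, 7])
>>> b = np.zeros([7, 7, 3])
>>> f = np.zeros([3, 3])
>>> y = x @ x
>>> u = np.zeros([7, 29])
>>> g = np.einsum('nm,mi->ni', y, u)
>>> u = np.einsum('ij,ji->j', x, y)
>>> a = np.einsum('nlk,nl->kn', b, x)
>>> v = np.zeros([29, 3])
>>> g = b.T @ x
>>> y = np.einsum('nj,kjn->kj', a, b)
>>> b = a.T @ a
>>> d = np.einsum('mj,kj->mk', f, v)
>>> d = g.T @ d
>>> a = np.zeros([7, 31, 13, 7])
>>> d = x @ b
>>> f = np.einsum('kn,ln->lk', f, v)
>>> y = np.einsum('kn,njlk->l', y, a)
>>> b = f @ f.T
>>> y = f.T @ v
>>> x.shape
(7, 7)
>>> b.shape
(29, 29)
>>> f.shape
(29, 3)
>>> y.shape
(3, 3)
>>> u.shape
(7,)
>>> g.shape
(3, 7, 7)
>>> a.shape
(7, 31, 13, 7)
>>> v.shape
(29, 3)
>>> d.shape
(7, 7)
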